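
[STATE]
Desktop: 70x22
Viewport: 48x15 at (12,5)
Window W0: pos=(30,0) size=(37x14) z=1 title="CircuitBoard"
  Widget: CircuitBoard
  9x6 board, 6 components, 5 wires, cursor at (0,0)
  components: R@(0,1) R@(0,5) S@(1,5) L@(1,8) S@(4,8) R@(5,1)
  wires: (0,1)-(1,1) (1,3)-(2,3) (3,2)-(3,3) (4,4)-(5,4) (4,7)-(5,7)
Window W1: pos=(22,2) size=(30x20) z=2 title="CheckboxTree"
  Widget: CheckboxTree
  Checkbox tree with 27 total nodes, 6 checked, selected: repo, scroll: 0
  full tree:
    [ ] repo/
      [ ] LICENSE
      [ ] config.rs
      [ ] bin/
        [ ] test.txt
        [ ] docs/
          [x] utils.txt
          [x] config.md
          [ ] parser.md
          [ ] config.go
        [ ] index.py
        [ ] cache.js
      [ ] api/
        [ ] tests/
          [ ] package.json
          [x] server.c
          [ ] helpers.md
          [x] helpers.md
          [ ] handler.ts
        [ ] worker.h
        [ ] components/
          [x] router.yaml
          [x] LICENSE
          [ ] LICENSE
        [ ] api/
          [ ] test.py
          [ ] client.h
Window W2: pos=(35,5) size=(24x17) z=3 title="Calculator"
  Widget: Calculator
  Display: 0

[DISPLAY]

          ┃>[-] repo/  ┏━━━━━━━━━━━━━━━━━━━━━━┓ 
          ┃   [ ] LICEN┃ Calculator           ┃ 
          ┃   [ ] confi┠──────────────────────┨ 
          ┃   [-] bin/ ┃                     0┃ 
          ┃     [ ] tes┃┌───┬───┬───┬───┐     ┃ 
          ┃     [-] doc┃│ 7 │ 8 │ 9 │ ÷ │     ┃ 
          ┃       [x] u┃├───┼───┼───┼───┤     ┃ 
          ┃       [x] c┃│ 4 │ 5 │ 6 │ × │     ┃ 
          ┃       [ ] p┃├───┼───┼───┼───┤     ┃━
          ┃       [ ] c┃│ 1 │ 2 │ 3 │ - │     ┃ 
          ┃     [ ] ind┃├───┼───┼───┼───┤     ┃ 
          ┃     [ ] cac┃│ 0 │ . │ = │ + │     ┃ 
          ┃   [-] api/ ┃├───┼───┼───┼───┤     ┃ 
          ┃     [-] tes┃│ C │ MC│ MR│ M+│     ┃ 
          ┃       [ ] p┃└───┴───┴───┴───┘     ┃ 


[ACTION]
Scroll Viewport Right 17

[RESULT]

┃>[-] repo/  ┏━━━━━━━━━━━━━━━━━━━━━━┓       ┃   
┃   [ ] LICEN┃ Calculator           ┃       ┃   
┃   [ ] confi┠──────────────────────┨       ┃   
┃   [-] bin/ ┃                     0┃       ┃   
┃     [ ] tes┃┌───┬───┬───┬───┐     ┃       ┃   
┃     [-] doc┃│ 7 │ 8 │ 9 │ ÷ │     ┃       ┃   
┃       [x] u┃├───┼───┼───┼───┤     ┃       ┃   
┃       [x] c┃│ 4 │ 5 │ 6 │ × │     ┃    ·  ┃   
┃       [ ] p┃├───┼───┼───┼───┤     ┃━━━━━━━┛   
┃       [ ] c┃│ 1 │ 2 │ 3 │ - │     ┃           
┃     [ ] ind┃├───┼───┼───┼───┤     ┃           
┃     [ ] cac┃│ 0 │ . │ = │ + │     ┃           
┃   [-] api/ ┃├───┼───┼───┼───┤     ┃           
┃     [-] tes┃│ C │ MC│ MR│ M+│     ┃           
┃       [ ] p┃└───┴───┴───┴───┘     ┃           


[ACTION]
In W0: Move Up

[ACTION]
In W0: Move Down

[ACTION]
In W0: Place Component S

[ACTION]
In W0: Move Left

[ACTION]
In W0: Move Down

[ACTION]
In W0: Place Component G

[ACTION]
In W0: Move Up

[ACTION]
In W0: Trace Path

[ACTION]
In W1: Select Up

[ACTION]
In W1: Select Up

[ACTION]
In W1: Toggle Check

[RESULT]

┃>[x] repo/  ┏━━━━━━━━━━━━━━━━━━━━━━┓       ┃   
┃   [x] LICEN┃ Calculator           ┃       ┃   
┃   [x] confi┠──────────────────────┨       ┃   
┃   [x] bin/ ┃                     0┃       ┃   
┃     [x] tes┃┌───┬───┬───┬───┐     ┃       ┃   
┃     [x] doc┃│ 7 │ 8 │ 9 │ ÷ │     ┃       ┃   
┃       [x] u┃├───┼───┼───┼───┤     ┃       ┃   
┃       [x] c┃│ 4 │ 5 │ 6 │ × │     ┃    ·  ┃   
┃       [x] p┃├───┼───┼───┼───┤     ┃━━━━━━━┛   
┃       [x] c┃│ 1 │ 2 │ 3 │ - │     ┃           
┃     [x] ind┃├───┼───┼───┼───┤     ┃           
┃     [x] cac┃│ 0 │ . │ = │ + │     ┃           
┃   [x] api/ ┃├───┼───┼───┼───┤     ┃           
┃     [x] tes┃│ C │ MC│ MR│ M+│     ┃           
┃       [x] p┃└───┴───┴───┴───┘     ┃           


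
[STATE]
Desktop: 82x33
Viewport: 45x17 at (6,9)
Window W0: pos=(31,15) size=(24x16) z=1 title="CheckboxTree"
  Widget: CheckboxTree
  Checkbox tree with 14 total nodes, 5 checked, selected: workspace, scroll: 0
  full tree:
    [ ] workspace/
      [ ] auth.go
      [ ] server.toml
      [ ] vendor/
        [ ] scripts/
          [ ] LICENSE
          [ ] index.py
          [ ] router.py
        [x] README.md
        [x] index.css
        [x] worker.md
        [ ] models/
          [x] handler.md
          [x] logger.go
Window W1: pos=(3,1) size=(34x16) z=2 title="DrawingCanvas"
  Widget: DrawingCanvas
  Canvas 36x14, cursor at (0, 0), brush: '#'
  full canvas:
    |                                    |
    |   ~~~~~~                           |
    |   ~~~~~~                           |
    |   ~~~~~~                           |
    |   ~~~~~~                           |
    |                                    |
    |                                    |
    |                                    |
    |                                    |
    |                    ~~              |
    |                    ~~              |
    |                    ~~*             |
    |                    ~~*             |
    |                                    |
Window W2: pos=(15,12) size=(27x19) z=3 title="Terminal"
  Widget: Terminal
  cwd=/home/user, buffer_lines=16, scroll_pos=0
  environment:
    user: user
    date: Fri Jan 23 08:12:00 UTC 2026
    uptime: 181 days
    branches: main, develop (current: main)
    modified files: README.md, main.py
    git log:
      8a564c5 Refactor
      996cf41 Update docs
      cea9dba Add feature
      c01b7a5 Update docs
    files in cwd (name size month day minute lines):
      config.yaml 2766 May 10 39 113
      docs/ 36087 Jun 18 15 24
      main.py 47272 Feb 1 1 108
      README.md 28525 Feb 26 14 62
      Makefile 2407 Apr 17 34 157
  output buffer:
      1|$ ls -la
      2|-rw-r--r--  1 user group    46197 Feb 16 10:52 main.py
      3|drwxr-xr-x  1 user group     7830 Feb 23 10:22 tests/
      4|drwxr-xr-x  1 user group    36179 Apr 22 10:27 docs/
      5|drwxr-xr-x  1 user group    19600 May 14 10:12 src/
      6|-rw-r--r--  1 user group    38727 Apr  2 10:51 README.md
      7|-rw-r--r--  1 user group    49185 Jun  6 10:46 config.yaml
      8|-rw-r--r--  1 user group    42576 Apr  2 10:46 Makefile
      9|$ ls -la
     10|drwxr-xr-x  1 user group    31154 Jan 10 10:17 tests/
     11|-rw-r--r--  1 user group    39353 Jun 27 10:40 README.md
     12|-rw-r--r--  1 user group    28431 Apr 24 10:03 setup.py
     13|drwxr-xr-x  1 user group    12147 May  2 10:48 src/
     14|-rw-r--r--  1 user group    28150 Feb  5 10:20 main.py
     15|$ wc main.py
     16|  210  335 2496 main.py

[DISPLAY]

                              ┃              
                              ┃              
                              ┃              
         ┏━━━━━━━━━━━━━━━━━━━━━━━━━┓         
         ┃ Terminal                ┃         
         ┠─────────────────────────┨         
         ┃$ ls -la                 ┃━━━━━━━━━
━━━━━━━━━┃-rw-r--r--  1 user group ┃ree      
         ┃drwxr-xr-x  1 user group ┃─────────
         ┃drwxr-xr-x  1 user group ┃pace/    
         ┃drwxr-xr-x  1 user group ┃h.go     
         ┃-rw-r--r--  1 user group ┃ver.toml 
         ┃-rw-r--r--  1 user group ┃dor/     
         ┃-rw-r--r--  1 user group ┃cripts/  
         ┃$ ls -la                 ┃ LICENSE 
         ┃drwxr-xr-x  1 user group ┃ index.py
         ┃-rw-r--r--  1 user group ┃ router.p


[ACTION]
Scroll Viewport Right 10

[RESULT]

                    ┃                        
                    ┃                        
                    ┃                        
━━━━━━━━━━━━━━━━━━━━━━━━━┓                   
 Terminal                ┃                   
─────────────────────────┨                   
$ ls -la                 ┃━━━━━━━━━━━━┓      
-rw-r--r--  1 user group ┃ree         ┃      
drwxr-xr-x  1 user group ┃────────────┨      
drwxr-xr-x  1 user group ┃pace/       ┃      
drwxr-xr-x  1 user group ┃h.go        ┃      
-rw-r--r--  1 user group ┃ver.toml    ┃      
-rw-r--r--  1 user group ┃dor/        ┃      
-rw-r--r--  1 user group ┃cripts/     ┃      
$ ls -la                 ┃ LICENSE    ┃      
drwxr-xr-x  1 user group ┃ index.py   ┃      
-rw-r--r--  1 user group ┃ router.py  ┃      


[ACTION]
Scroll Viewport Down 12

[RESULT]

-rw-r--r--  1 user group ┃ree         ┃      
drwxr-xr-x  1 user group ┃────────────┨      
drwxr-xr-x  1 user group ┃pace/       ┃      
drwxr-xr-x  1 user group ┃h.go        ┃      
-rw-r--r--  1 user group ┃ver.toml    ┃      
-rw-r--r--  1 user group ┃dor/        ┃      
-rw-r--r--  1 user group ┃cripts/     ┃      
$ ls -la                 ┃ LICENSE    ┃      
drwxr-xr-x  1 user group ┃ index.py   ┃      
-rw-r--r--  1 user group ┃ router.py  ┃      
-rw-r--r--  1 user group ┃EADME.md    ┃      
drwxr-xr-x  1 user group ┃ndex.css    ┃      
-rw-r--r--  1 user group ┃orker.md    ┃      
$ wc main.py             ┃odels/      ┃      
━━━━━━━━━━━━━━━━━━━━━━━━━┛━━━━━━━━━━━━┛      
                                             
                                             


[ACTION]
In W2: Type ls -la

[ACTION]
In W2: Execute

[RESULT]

drwxr-xr-x  1 user group ┃ree         ┃      
-rw-r--r--  1 user group ┃────────────┨      
-rw-r--r--  1 user group ┃pace/       ┃      
drwxr-xr-x  1 user group ┃h.go        ┃      
-rw-r--r--  1 user group ┃ver.toml    ┃      
$ wc main.py             ┃dor/        ┃      
  210  335 2496 main.py  ┃cripts/     ┃      
$ ls -la                 ┃ LICENSE    ┃      
-rw-r--r--  1 user group ┃ index.py   ┃      
drwxr-xr-x  1 user group ┃ router.py  ┃      
-rw-r--r--  1 user group ┃EADME.md    ┃      
-rw-r--r--  1 user group ┃ndex.css    ┃      
-rw-r--r--  1 user group ┃orker.md    ┃      
$ █                      ┃odels/      ┃      
━━━━━━━━━━━━━━━━━━━━━━━━━┛━━━━━━━━━━━━┛      
                                             
                                             


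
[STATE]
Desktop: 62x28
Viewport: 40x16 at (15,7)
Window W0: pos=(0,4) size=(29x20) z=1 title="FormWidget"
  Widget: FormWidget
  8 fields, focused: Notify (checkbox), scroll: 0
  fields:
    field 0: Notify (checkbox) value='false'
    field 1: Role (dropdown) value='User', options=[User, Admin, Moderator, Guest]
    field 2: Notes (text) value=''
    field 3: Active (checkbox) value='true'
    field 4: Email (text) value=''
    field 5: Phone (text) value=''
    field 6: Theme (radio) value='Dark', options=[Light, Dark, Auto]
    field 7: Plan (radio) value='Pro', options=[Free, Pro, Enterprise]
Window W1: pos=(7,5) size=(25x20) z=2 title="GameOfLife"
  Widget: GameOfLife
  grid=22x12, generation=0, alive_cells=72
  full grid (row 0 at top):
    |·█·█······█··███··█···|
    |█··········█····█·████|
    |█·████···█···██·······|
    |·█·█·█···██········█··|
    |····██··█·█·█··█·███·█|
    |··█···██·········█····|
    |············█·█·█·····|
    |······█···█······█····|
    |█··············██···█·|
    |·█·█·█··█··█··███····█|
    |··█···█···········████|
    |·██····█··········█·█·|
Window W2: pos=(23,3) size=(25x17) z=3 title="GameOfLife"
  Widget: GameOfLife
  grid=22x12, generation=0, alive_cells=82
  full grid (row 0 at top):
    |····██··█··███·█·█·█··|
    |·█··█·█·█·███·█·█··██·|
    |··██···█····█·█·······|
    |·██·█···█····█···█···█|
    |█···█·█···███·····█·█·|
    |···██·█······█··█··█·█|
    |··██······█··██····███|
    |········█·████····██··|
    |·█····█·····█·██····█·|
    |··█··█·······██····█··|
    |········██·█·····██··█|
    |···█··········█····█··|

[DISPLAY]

────────┃····██··█··███·█·█·█·· ┃       
        ┃·█··█·█·█·███·█·█··██· ┃       
···█··██┃··██···█····█·█······· ┃       
····█···┃·██·█···█····█···█···█ ┃       
··█···██┃█···█·█···███·····█·█· ┃       
··██····┃···██·█······█··█··█·█ ┃       
·█·█·█··┃··██······█··██····███ ┃       
█·······┃········█·████····██·· ┃       
·····█·█┃·█····█·····█·██····█· ┃       
···█····┃··█··█·······██····█·· ┃       
········┃········██·█·····██··█ ┃       
·█··█··█┃···█··········█····█·· ┃       
········┗━━━━━━━━━━━━━━━━━━━━━━━┛       
█··········█·█· ┃                       
                ┃                       
                ┃                       


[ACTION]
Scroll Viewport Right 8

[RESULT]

─┃····██··█··███·█·█·█·· ┃              
 ┃·█··█·█·█·███·█·█··██· ┃              
█┃··██···█····█·█······· ┃              
·┃·██·█···█····█···█···█ ┃              
█┃█···█·█···███·····█·█· ┃              
·┃···██·█······█··█··█·█ ┃              
·┃··██······█··██····███ ┃              
·┃········█·████····██·· ┃              
█┃·█····█·····█·██····█· ┃              
·┃··█··█·······██····█·· ┃              
·┃········██·█·····██··█ ┃              
█┃···█··········█····█·· ┃              
·┗━━━━━━━━━━━━━━━━━━━━━━━┛              
····█·█· ┃                              
         ┃                              
         ┃                              


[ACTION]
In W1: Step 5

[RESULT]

─┃····██··█··███·█·█·█·· ┃              
 ┃·█··█·█·█·███·█·█··██· ┃              
·┃··██···█····█·█······· ┃              
█┃·██·█···█····█···█···█ ┃              
█┃█···█·█···███·····█·█· ┃              
·┃···██·█······█··█··█·█ ┃              
·┃··██······█··██····███ ┃              
·┃········█·████····██·· ┃              
·┃·█····█·····█·██····█· ┃              
·┃··█··█·······██····█·· ┃              
·┃········██·█·····██··█ ┃              
·┃···█··········█····█·· ┃              
·┗━━━━━━━━━━━━━━━━━━━━━━━┛              
········ ┃                              
         ┃                              
         ┃                              


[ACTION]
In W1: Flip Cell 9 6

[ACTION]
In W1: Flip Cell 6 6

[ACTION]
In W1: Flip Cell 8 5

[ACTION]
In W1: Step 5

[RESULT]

─┃····██··█··███·█·█·█·· ┃              
 ┃·█··█·█·█·███·█·█··██· ┃              
·┃··██···█····█·█······· ┃              
·┃·██·█···█····█···█···█ ┃              
█┃█···█·█···███·····█·█· ┃              
·┃···██·█······█··█··█·█ ┃              
·┃··██······█··██····███ ┃              
█┃········█·████····██·· ┃              
█┃·█····█·····█·██····█· ┃              
█┃··█··█·······██····█·· ┃              
·┃········██·█·····██··█ ┃              
·┃···█··········█····█·· ┃              
·┗━━━━━━━━━━━━━━━━━━━━━━━┛              
········ ┃                              
         ┃                              
         ┃                              


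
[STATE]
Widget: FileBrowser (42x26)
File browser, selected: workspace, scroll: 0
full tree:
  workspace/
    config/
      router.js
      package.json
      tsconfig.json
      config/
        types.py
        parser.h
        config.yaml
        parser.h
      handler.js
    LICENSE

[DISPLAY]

> [-] workspace/                          
    [+] config/                           
    LICENSE                               
                                          
                                          
                                          
                                          
                                          
                                          
                                          
                                          
                                          
                                          
                                          
                                          
                                          
                                          
                                          
                                          
                                          
                                          
                                          
                                          
                                          
                                          
                                          


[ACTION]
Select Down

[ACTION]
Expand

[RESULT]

  [-] workspace/                          
  > [-] config/                           
      router.js                           
      package.json                        
      tsconfig.json                       
      [+] config/                         
      handler.js                          
    LICENSE                               
                                          
                                          
                                          
                                          
                                          
                                          
                                          
                                          
                                          
                                          
                                          
                                          
                                          
                                          
                                          
                                          
                                          
                                          


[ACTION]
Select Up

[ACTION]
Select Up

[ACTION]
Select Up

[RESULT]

> [-] workspace/                          
    [-] config/                           
      router.js                           
      package.json                        
      tsconfig.json                       
      [+] config/                         
      handler.js                          
    LICENSE                               
                                          
                                          
                                          
                                          
                                          
                                          
                                          
                                          
                                          
                                          
                                          
                                          
                                          
                                          
                                          
                                          
                                          
                                          


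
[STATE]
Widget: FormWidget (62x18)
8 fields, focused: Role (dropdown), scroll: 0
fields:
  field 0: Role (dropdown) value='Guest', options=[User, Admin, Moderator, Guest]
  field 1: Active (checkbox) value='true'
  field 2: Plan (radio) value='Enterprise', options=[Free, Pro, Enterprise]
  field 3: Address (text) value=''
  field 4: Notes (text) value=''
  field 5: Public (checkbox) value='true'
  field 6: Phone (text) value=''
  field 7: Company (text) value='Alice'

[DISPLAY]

> Role:       [Guest                                        ▼]
  Active:     [x]                                             
  Plan:       ( ) Free  ( ) Pro  (●) Enterprise               
  Address:    [                                              ]
  Notes:      [                                              ]
  Public:     [x]                                             
  Phone:      [                                              ]
  Company:    [Alice                                         ]
                                                              
                                                              
                                                              
                                                              
                                                              
                                                              
                                                              
                                                              
                                                              
                                                              


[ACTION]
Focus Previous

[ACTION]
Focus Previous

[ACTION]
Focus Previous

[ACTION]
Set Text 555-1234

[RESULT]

  Role:       [Guest                                        ▼]
  Active:     [x]                                             
  Plan:       ( ) Free  ( ) Pro  (●) Enterprise               
  Address:    [                                              ]
  Notes:      [                                              ]
> Public:     [x]                                             
  Phone:      [                                              ]
  Company:    [Alice                                         ]
                                                              
                                                              
                                                              
                                                              
                                                              
                                                              
                                                              
                                                              
                                                              
                                                              


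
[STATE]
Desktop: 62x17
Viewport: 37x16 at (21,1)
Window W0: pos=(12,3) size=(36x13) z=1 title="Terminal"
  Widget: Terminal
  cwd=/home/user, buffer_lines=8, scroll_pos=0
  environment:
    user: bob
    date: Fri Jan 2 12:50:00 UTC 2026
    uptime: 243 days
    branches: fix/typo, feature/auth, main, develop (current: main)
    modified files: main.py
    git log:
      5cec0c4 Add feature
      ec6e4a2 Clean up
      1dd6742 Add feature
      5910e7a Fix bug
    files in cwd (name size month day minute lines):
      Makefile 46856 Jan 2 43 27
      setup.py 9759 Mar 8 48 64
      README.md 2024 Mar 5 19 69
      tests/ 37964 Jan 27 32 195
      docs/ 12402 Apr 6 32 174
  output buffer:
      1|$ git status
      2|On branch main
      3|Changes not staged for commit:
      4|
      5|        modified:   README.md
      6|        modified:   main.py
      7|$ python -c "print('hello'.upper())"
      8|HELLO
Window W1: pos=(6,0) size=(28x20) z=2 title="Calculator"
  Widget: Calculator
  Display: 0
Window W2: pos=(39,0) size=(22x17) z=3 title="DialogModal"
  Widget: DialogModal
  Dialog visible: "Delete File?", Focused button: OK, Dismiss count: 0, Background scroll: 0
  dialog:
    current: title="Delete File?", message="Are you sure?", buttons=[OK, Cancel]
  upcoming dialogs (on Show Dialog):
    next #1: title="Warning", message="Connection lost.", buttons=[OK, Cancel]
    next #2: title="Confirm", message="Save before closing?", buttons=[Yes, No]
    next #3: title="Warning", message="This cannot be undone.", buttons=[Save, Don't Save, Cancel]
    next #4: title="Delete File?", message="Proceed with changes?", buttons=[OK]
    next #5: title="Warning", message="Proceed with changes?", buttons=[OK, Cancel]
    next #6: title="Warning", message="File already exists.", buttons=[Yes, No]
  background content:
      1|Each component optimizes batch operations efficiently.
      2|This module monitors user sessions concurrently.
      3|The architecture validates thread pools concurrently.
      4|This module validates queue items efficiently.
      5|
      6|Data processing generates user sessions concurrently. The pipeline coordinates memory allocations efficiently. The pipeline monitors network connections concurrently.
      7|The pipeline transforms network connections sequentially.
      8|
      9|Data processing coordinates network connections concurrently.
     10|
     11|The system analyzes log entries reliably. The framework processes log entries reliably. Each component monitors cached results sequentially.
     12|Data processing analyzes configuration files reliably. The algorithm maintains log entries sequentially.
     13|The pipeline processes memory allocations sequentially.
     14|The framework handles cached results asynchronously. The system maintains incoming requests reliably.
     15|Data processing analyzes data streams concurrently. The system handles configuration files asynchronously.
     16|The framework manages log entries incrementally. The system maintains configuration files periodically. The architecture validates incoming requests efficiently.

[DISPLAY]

            ┃     ┃ DialogModal      
────────────┨     ┠──────────────────
           0┃━━━━━┃Each component opt
──┐         ┃     ┃This module monito
÷ │         ┃─────┃The architecture v
──┤         ┃     ┃This module valida
× │         ┃     ┃  ┌──────────────┐
──┤         ┃r com┃Da│ Delete File? │
- │         ┃     ┃Th│Are you sure? │
──┤         ┃EADME┃  │[OK]  Cancel  │
+ │         ┃ain.p┃Da└──────────────┘
──┤         ┃ello'┃                  
M+│         ┃     ┃The system analyze
──┘         ┃     ┃Data processing an
            ┃━━━━━┃The pipeline proce
            ┃     ┗━━━━━━━━━━━━━━━━━━


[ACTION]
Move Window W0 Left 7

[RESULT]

            ┃     ┃ DialogModal      
────────────┨     ┠──────────────────
           0┃━━━━━┃Each component opt
──┐         ┃     ┃This module monito
÷ │         ┃─────┃The architecture v
──┤         ┃     ┃This module valida
× │         ┃     ┃  ┌──────────────┐
──┤         ┃t:   ┃Da│ Delete File? │
- │         ┃     ┃Th│Are you sure? │
──┤         ┃d    ┃  │[OK]  Cancel  │
+ │         ┃     ┃Da└──────────────┘
──┤         ┃pper(┃                  
M+│         ┃     ┃The system analyze
──┘         ┃     ┃Data processing an
            ┃━━━━━┃The pipeline proce
            ┃     ┗━━━━━━━━━━━━━━━━━━


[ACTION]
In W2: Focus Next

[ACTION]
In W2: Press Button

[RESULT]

            ┃     ┃ DialogModal      
────────────┨     ┠──────────────────
           0┃━━━━━┃Each component opt
──┐         ┃     ┃This module monito
÷ │         ┃─────┃The architecture v
──┤         ┃     ┃This module valida
× │         ┃     ┃                  
──┤         ┃t:   ┃Data processing ge
- │         ┃     ┃The pipeline trans
──┤         ┃d    ┃                  
+ │         ┃     ┃Data processing co
──┤         ┃pper(┃                  
M+│         ┃     ┃The system analyze
──┘         ┃     ┃Data processing an
            ┃━━━━━┃The pipeline proce
            ┃     ┗━━━━━━━━━━━━━━━━━━


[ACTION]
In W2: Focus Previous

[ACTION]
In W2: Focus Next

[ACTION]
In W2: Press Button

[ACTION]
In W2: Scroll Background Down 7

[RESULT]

            ┃     ┃ DialogModal      
────────────┨     ┠──────────────────
           0┃━━━━━┃                  
──┐         ┃     ┃Data processing co
÷ │         ┃─────┃                  
──┤         ┃     ┃The system analyze
× │         ┃     ┃Data processing an
──┤         ┃t:   ┃The pipeline proce
- │         ┃     ┃The framework hand
──┤         ┃d    ┃Data processing an
+ │         ┃     ┃The framework mana
──┤         ┃pper(┃                  
M+│         ┃     ┃                  
──┘         ┃     ┃                  
            ┃━━━━━┃                  
            ┃     ┗━━━━━━━━━━━━━━━━━━


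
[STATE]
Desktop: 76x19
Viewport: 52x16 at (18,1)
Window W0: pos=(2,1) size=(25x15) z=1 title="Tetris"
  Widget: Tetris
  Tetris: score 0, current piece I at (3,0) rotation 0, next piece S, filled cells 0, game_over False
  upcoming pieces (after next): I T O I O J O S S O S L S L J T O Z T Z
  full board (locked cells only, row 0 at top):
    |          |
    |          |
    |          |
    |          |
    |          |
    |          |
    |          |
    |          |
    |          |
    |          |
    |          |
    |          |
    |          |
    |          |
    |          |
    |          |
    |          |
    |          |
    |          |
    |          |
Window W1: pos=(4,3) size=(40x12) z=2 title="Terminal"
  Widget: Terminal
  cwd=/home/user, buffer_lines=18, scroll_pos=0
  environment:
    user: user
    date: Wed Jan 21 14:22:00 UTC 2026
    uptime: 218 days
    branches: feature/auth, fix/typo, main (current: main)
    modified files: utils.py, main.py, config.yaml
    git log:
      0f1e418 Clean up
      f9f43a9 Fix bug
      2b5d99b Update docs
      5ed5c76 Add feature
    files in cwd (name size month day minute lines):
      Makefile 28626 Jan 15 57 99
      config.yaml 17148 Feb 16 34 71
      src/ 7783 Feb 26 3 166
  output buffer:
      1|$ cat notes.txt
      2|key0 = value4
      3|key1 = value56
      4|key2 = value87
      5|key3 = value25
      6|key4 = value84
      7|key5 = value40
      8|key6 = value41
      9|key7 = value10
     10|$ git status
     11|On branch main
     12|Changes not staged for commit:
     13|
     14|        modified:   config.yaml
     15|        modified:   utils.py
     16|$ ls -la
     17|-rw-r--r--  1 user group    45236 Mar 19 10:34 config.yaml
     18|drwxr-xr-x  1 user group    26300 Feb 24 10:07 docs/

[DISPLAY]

━━━━━━━━┓                                           
        ┃                                           
━━━━━━━━━━━━━━━━━━━━━━━━━┓                          
                         ┃                          
─────────────────────────┨                          
xt                       ┃                          
                         ┃                          
6                        ┃                          
7                        ┃                          
5                        ┃                          
4                        ┃                          
0                        ┃                          
1                        ┃                          
━━━━━━━━━━━━━━━━━━━━━━━━━┛                          
━━━━━━━━┛                                           
                                                    


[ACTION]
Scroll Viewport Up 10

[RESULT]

                                                    
━━━━━━━━┓                                           
        ┃                                           
━━━━━━━━━━━━━━━━━━━━━━━━━┓                          
                         ┃                          
─────────────────────────┨                          
xt                       ┃                          
                         ┃                          
6                        ┃                          
7                        ┃                          
5                        ┃                          
4                        ┃                          
0                        ┃                          
1                        ┃                          
━━━━━━━━━━━━━━━━━━━━━━━━━┛                          
━━━━━━━━┛                                           


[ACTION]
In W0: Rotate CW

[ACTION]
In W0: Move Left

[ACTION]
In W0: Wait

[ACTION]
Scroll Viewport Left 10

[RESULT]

                                                    
━━━━━━━━━━━━━━━━━━┓                                 
is                ┃                                 
━━━━━━━━━━━━━━━━━━━━━━━━━━━━━━━━━━━┓                
rminal                             ┃                
───────────────────────────────────┨                
at notes.txt                       ┃                
0 = value4                         ┃                
1 = value56                        ┃                
2 = value87                        ┃                
3 = value25                        ┃                
4 = value84                        ┃                
5 = value40                        ┃                
6 = value41                        ┃                
━━━━━━━━━━━━━━━━━━━━━━━━━━━━━━━━━━━┛                
━━━━━━━━━━━━━━━━━━┛                                 


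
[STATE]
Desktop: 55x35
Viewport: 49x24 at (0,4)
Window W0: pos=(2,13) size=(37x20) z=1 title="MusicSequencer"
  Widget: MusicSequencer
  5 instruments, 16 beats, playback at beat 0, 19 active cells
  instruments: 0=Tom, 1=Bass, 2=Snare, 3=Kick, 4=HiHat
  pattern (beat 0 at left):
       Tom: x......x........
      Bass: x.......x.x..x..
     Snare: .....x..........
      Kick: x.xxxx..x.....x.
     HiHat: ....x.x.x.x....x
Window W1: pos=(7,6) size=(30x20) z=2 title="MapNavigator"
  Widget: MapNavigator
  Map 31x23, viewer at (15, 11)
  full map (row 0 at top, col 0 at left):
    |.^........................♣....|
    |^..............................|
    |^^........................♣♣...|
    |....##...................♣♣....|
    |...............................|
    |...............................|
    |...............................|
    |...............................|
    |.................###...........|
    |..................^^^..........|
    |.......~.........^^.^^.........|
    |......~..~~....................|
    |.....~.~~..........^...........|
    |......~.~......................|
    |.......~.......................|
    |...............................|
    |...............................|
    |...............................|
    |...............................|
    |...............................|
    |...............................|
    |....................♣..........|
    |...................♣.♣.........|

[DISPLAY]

                                                 
                                                 
       ┏━━━━━━━━━━━━━━━━━━━━━━━━━━━━┓            
       ┃ MapNavigator               ┃            
       ┠────────────────────────────┨            
       ┃...##...................♣♣..┃            
       ┃............................┃            
       ┃............................┃            
       ┃............................┃            
  ┏━━━━┃............................┃━┓          
  ┃ Mus┃................###.........┃ ┃          
  ┠────┃.................^^^........┃─┨          
  ┃    ┃......~.........^^.^^.......┃ ┃          
  ┃   T┃.....~..~~....@.............┃ ┃          
  ┃  Ba┃....~.~~..........^.........┃ ┃          
  ┃ Sna┃.....~.~....................┃ ┃          
  ┃  Ki┃......~.....................┃ ┃          
  ┃ HiH┃............................┃ ┃          
  ┃    ┃............................┃ ┃          
  ┃    ┃............................┃ ┃          
  ┃    ┃............................┃ ┃          
  ┃    ┗━━━━━━━━━━━━━━━━━━━━━━━━━━━━┛ ┃          
  ┃                                   ┃          
  ┃                                   ┃          


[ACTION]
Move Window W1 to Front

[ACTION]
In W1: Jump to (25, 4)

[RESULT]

                                                 
                                                 
       ┏━━━━━━━━━━━━━━━━━━━━━━━━━━━━┓            
       ┃ MapNavigator               ┃            
       ┠────────────────────────────┨            
       ┃                            ┃            
       ┃                            ┃            
       ┃                            ┃            
       ┃                            ┃            
  ┏━━━━┃...............♣....        ┃━┓          
  ┃ Mus┃....................        ┃ ┃          
  ┠────┃...............♣♣...        ┃─┨          
  ┃    ┃..............♣♣....        ┃ ┃          
  ┃   T┃..............@.....        ┃ ┃          
  ┃  Ba┃....................        ┃ ┃          
  ┃ Sna┃....................        ┃ ┃          
  ┃  Ki┃....................        ┃ ┃          
  ┃ HiH┃......###...........        ┃ ┃          
  ┃    ┃.......^^^..........        ┃ ┃          
  ┃    ┃......^^.^^.........        ┃ ┃          
  ┃    ┃....................        ┃ ┃          
  ┃    ┗━━━━━━━━━━━━━━━━━━━━━━━━━━━━┛ ┃          
  ┃                                   ┃          
  ┃                                   ┃          


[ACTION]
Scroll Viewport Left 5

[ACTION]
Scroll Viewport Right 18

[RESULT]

                                                 
                                                 
 ┏━━━━━━━━━━━━━━━━━━━━━━━━━━━━┓                  
 ┃ MapNavigator               ┃                  
 ┠────────────────────────────┨                  
 ┃                            ┃                  
 ┃                            ┃                  
 ┃                            ┃                  
 ┃                            ┃                  
━┃...............♣....        ┃━┓                
s┃....................        ┃ ┃                
─┃...............♣♣...        ┃─┨                
 ┃..............♣♣....        ┃ ┃                
T┃..............@.....        ┃ ┃                
a┃....................        ┃ ┃                
a┃....................        ┃ ┃                
i┃....................        ┃ ┃                
H┃......###...........        ┃ ┃                
 ┃.......^^^..........        ┃ ┃                
 ┃......^^.^^.........        ┃ ┃                
 ┃....................        ┃ ┃                
 ┗━━━━━━━━━━━━━━━━━━━━━━━━━━━━┛ ┃                
                                ┃                
                                ┃                


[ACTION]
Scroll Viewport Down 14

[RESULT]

 ┃                            ┃                  
 ┃                            ┃                  
━┃...............♣....        ┃━┓                
s┃....................        ┃ ┃                
─┃...............♣♣...        ┃─┨                
 ┃..............♣♣....        ┃ ┃                
T┃..............@.....        ┃ ┃                
a┃....................        ┃ ┃                
a┃....................        ┃ ┃                
i┃....................        ┃ ┃                
H┃......###...........        ┃ ┃                
 ┃.......^^^..........        ┃ ┃                
 ┃......^^.^^.........        ┃ ┃                
 ┃....................        ┃ ┃                
 ┗━━━━━━━━━━━━━━━━━━━━━━━━━━━━┛ ┃                
                                ┃                
                                ┃                
                                ┃                
                                ┃                
                                ┃                
                                ┃                
━━━━━━━━━━━━━━━━━━━━━━━━━━━━━━━━┛                
                                                 
                                                 
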